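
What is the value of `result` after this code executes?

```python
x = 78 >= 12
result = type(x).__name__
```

x is bool; result = 'bool'

'bool'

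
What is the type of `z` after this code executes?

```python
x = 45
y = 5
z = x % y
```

int % int = int

int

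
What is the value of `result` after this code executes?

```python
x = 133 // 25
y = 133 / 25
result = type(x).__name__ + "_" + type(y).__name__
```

x is int; y is float; result = 'int_float'

'int_float'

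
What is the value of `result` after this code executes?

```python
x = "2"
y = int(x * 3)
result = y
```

x = '2'; y = 222; result = 222

222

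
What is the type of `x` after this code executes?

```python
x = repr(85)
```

repr() returns str

str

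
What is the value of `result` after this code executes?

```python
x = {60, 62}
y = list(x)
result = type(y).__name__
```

x is set; y is list; result = 'list'

'list'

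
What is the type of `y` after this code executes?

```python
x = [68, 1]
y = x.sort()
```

list.sort() returns None (mutates in place)

NoneType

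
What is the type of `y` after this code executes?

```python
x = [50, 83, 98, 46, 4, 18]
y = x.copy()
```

list.copy() returns list

list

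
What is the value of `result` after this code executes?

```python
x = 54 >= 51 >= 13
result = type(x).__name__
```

x is bool; result = 'bool'

'bool'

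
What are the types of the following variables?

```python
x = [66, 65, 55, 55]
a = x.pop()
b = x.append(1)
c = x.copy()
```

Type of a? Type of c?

pop() returns element; copy() returns list

int, list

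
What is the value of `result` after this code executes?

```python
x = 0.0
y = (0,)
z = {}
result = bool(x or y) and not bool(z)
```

x = 0.0; y = (0,); z = {}; result = True

True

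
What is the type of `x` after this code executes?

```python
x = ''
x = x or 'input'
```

'or' returns first truthy value (str)

str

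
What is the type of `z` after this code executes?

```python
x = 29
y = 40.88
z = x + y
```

int + float = float

float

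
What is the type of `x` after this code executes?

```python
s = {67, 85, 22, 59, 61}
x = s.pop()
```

Popping from set[int] returns int

int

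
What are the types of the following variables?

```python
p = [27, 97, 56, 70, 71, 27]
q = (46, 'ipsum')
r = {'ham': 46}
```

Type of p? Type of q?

p is assigned a list literal (square brackets); q is assigned a tuple (parenthesized, comma-separated values)

list, tuple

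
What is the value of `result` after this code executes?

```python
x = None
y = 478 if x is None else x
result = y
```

x = None; y = 478; result = 478

478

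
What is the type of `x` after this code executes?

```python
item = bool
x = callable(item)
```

callable() returns bool

bool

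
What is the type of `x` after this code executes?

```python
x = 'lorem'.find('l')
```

str.find() returns int index

int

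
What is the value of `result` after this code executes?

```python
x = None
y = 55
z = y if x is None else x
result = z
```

x = None; y = 55; z = 55; result = 55

55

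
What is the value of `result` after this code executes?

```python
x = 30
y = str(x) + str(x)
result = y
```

x = 30; y = '3030'; result = '3030'

'3030'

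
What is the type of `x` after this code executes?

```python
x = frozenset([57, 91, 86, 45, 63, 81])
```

frozenset() returns frozenset

frozenset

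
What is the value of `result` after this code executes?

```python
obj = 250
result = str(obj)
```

obj = 250; result = '250'

'250'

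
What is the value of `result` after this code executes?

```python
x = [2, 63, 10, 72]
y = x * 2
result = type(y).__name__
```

x is list; y is list; result = 'list'

'list'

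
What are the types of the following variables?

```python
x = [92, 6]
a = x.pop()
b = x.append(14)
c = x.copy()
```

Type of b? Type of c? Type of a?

append() returns None; copy() returns list; pop() returns element

NoneType, list, int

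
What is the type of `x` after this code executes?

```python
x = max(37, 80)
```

max() of ints returns int

int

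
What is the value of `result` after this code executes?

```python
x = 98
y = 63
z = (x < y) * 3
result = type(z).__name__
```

x is int; y is int; z is int; result = 'int'

'int'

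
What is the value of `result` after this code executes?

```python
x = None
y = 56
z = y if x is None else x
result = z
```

x = None; y = 56; z = 56; result = 56

56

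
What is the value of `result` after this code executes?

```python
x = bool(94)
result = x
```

x = True; result = True

True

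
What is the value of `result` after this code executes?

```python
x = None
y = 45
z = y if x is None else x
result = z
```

x = None; y = 45; z = 45; result = 45

45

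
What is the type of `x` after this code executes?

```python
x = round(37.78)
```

round() with no decimal places returns int

int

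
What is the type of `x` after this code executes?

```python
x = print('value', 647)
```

print() returns None

NoneType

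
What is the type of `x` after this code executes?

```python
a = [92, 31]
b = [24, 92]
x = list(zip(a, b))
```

list(zip()) returns a list of tuples

list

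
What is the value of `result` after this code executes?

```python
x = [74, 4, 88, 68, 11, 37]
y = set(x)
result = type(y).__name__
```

x is list; y is set; result = 'set'

'set'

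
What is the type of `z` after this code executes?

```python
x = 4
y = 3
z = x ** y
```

positive int ** positive int = int

int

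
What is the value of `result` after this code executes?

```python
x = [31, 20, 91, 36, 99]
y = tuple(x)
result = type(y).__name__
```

x is list; y is tuple; result = 'tuple'

'tuple'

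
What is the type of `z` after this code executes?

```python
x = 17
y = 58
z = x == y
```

Equality comparison returns bool

bool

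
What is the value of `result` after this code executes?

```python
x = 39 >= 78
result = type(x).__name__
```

x is bool; result = 'bool'

'bool'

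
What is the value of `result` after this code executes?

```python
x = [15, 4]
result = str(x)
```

x = [15, 4]; result = '[15, 4]'

'[15, 4]'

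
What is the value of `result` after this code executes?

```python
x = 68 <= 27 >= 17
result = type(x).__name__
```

x is bool; result = 'bool'

'bool'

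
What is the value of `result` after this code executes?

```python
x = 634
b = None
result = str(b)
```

x = 634; b = None; result = 'None'

'None'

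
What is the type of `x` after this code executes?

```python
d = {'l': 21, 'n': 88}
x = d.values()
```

.values() returns dict_values view

dict_values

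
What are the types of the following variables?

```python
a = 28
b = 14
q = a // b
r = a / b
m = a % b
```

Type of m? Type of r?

% of ints returns int; / returns float

int, float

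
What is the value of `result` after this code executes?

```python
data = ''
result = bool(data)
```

data = ''; result = False

False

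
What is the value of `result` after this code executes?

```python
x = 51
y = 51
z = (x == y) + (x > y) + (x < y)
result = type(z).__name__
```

x is int; y is int; z is int; result = 'int'

'int'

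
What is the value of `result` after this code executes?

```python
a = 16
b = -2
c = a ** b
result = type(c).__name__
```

a is int; b is int; c is float; result = 'float'

'float'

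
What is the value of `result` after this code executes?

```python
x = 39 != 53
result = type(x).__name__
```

x is bool; result = 'bool'

'bool'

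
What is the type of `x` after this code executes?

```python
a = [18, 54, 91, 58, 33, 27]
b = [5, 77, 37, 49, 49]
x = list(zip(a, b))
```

list(zip()) returns a list of tuples

list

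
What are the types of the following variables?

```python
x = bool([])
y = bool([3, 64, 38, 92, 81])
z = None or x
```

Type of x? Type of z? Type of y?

bool() returns bool; None or bool returns the bool; bool() returns bool

bool, bool, bool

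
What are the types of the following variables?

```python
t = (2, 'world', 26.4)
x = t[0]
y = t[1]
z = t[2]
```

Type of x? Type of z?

tuple[0] is int; tuple[2] is float

int, float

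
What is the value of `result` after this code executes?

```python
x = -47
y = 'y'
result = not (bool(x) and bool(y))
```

x = -47; y = 'y'; result = False

False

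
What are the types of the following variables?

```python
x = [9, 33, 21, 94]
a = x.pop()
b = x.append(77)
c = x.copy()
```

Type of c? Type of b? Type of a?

copy() returns list; append() returns None; pop() returns element

list, NoneType, int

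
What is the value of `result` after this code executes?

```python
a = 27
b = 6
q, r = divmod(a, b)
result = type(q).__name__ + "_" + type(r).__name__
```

a is int; b is int; q is int; r is int; result = 'int_int'

'int_int'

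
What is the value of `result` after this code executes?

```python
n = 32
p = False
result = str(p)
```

n = 32; p = False; result = 'False'

'False'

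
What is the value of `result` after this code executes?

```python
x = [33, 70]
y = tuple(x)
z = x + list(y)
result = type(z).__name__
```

x is list; y is tuple; z is list; result = 'list'

'list'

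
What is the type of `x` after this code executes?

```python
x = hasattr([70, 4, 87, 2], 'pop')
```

hasattr() returns bool

bool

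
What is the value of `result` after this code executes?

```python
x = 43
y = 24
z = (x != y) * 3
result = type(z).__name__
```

x is int; y is int; z is int; result = 'int'

'int'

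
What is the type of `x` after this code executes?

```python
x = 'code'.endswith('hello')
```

str.endswith() returns bool

bool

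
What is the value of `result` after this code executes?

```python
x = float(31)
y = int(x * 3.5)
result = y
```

x = 31.0; y = 108; result = 108

108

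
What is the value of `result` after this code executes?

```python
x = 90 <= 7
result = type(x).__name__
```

x is bool; result = 'bool'

'bool'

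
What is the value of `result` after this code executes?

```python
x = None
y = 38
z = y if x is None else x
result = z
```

x = None; y = 38; z = 38; result = 38

38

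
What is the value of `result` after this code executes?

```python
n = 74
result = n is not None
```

n = 74; result = True

True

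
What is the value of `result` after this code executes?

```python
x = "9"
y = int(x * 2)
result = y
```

x = '9'; y = 99; result = 99

99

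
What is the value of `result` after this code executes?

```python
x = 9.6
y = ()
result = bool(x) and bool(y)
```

x = 9.6; y = (); result = False

False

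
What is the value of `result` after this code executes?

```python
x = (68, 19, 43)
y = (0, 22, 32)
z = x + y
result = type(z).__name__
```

x is tuple; y is tuple; z is tuple; result = 'tuple'

'tuple'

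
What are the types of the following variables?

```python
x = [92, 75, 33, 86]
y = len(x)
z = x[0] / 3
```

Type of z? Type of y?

int / int = float; len() returns int

float, int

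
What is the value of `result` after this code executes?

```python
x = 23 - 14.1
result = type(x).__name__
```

x is float; result = 'float'

'float'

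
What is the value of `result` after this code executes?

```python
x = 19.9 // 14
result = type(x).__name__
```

x is float; result = 'float'

'float'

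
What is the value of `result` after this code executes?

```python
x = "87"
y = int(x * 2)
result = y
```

x = '87'; y = 8787; result = 8787

8787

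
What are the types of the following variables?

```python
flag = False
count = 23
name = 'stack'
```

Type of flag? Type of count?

flag is assigned the constant False, which has type bool; count is assigned a bare integer (no decimal point), so it is an int

bool, int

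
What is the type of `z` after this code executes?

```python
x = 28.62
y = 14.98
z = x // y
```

float // float = float

float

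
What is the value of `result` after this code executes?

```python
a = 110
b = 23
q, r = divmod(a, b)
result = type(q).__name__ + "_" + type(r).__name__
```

a is int; b is int; q is int; r is int; result = 'int_int'

'int_int'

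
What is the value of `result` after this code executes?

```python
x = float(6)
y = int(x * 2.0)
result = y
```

x = 6.0; y = 12; result = 12

12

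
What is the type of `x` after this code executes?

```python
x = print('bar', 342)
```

print() returns None

NoneType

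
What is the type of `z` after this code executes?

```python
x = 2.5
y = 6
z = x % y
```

float % int = float

float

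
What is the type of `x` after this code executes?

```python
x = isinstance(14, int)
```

isinstance() returns bool

bool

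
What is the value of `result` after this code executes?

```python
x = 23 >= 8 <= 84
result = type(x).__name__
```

x is bool; result = 'bool'

'bool'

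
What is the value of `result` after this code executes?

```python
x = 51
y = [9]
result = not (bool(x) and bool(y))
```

x = 51; y = [9]; result = False

False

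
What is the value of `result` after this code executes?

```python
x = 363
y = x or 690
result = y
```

x = 363; y = 363; result = 363

363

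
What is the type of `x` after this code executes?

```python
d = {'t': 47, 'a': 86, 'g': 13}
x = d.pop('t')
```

dict.pop() returns the value

int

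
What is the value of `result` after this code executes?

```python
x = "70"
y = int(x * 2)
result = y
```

x = '70'; y = 7070; result = 7070

7070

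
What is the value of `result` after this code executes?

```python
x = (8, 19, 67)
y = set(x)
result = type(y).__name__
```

x is tuple; y is set; result = 'set'

'set'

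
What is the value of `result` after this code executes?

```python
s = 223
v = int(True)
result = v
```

s = 223; v = 1; result = 1

1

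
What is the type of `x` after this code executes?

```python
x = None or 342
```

'or' with None returns the other truthy value

int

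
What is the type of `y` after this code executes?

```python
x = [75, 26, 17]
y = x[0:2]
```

Slicing a list returns a list

list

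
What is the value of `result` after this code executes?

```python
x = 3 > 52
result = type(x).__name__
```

x is bool; result = 'bool'

'bool'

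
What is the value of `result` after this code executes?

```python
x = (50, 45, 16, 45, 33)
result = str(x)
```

x = (50, 45, 16, 45, 33); result = '(50, 45, 16, 45, 33)'

'(50, 45, 16, 45, 33)'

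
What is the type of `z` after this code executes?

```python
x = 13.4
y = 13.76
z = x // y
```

float // float = float

float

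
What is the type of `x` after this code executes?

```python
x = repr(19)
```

repr() returns str

str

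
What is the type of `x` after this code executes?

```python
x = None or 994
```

'or' with None returns the other truthy value

int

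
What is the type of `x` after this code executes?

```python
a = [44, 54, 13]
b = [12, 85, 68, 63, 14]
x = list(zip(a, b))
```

list(zip()) returns a list of tuples

list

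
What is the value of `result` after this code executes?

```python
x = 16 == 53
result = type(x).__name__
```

x is bool; result = 'bool'

'bool'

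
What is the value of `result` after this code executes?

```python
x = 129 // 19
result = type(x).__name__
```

x is int; result = 'int'

'int'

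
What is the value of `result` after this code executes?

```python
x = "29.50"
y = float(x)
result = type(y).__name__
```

x is str; y is float; result = 'float'

'float'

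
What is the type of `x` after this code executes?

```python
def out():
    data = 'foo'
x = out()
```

Function without return returns None

NoneType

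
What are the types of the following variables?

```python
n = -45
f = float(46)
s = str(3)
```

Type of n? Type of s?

n is assigned a bare integer (no decimal point), so it is an int; s is assigned the result of calling str(), which returns a str

int, str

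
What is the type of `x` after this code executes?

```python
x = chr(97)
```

chr() returns str (single char)

str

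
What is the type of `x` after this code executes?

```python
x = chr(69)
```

chr() returns str (single char)

str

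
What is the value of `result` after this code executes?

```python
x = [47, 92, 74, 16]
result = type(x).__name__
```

x is list; result = 'list'

'list'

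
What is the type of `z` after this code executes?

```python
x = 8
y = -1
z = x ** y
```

int ** negative = float

float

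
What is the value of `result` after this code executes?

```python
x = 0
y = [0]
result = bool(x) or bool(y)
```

x = 0; y = [0]; result = True

True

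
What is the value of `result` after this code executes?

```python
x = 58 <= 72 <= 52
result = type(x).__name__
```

x is bool; result = 'bool'

'bool'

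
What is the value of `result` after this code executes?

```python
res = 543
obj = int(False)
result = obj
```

res = 543; obj = 0; result = 0

0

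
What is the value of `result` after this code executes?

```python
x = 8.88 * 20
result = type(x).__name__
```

x is float; result = 'float'

'float'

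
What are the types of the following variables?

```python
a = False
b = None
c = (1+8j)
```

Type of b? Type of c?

b is assigned None, whose type is NoneType; c is assigned (1+8j), an int plus an imaginary literal (j suffix), which evaluates to complex

NoneType, complex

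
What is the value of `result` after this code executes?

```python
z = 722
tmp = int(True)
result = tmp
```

z = 722; tmp = 1; result = 1

1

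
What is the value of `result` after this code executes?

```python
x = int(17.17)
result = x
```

x = 17; result = 17

17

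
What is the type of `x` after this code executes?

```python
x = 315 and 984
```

'and' with truthy values returns last operand (int)

int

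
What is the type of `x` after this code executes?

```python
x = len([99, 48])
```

len() always returns int

int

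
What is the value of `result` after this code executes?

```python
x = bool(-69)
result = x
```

x = True; result = True

True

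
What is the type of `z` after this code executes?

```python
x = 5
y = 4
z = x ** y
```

positive int ** positive int = int

int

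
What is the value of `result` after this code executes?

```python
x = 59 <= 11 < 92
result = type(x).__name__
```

x is bool; result = 'bool'

'bool'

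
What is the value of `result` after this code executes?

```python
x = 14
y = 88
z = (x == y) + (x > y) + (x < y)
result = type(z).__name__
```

x is int; y is int; z is int; result = 'int'

'int'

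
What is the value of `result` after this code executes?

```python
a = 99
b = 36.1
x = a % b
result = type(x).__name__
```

a is int; b is float; x is float; result = 'float'

'float'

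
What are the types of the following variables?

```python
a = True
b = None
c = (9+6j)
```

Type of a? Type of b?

a is assigned the constant True, which has type bool; b is assigned None, whose type is NoneType

bool, NoneType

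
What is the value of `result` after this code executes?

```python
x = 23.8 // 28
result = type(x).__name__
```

x is float; result = 'float'

'float'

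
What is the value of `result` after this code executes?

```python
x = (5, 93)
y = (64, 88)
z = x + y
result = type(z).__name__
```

x is tuple; y is tuple; z is tuple; result = 'tuple'

'tuple'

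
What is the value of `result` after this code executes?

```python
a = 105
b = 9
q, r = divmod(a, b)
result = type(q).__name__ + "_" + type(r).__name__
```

a is int; b is int; q is int; r is int; result = 'int_int'

'int_int'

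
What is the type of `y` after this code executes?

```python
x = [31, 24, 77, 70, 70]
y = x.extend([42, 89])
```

list.extend() returns None

NoneType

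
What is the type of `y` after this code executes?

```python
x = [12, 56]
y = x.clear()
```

list.clear() returns None

NoneType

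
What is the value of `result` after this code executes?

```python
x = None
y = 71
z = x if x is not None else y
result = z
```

x = None; y = 71; z = 71; result = 71

71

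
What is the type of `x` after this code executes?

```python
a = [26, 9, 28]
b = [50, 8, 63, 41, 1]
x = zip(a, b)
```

zip() returns a zip object

zip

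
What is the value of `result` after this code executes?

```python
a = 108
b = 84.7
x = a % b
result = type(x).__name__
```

a is int; b is float; x is float; result = 'float'

'float'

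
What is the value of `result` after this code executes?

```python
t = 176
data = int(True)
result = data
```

t = 176; data = 1; result = 1

1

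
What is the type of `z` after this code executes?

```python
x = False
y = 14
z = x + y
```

bool + int = int (bool is subclass of int)

int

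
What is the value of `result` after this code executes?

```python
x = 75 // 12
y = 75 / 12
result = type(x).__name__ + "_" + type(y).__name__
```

x is int; y is float; result = 'int_float'

'int_float'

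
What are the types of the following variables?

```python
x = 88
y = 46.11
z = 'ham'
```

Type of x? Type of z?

x is assigned a bare integer (no decimal point), so it is an int; z is assigned a quoted string literal, so it is a str

int, str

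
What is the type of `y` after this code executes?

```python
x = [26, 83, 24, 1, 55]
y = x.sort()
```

list.sort() returns None (mutates in place)

NoneType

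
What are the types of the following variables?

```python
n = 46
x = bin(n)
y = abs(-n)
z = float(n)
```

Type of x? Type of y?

bin() returns str; abs() of int returns int

str, int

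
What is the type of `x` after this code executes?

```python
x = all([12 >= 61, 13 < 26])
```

all() returns bool

bool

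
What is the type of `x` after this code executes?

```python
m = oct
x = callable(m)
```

callable() returns bool

bool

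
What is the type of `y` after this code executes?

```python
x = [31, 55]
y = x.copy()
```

list.copy() returns list

list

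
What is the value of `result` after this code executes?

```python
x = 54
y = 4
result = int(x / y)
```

x = 54; y = 4; result = 13

13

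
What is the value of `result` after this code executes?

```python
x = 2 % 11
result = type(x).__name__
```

x is int; result = 'int'

'int'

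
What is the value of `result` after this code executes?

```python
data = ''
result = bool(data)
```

data = ''; result = False

False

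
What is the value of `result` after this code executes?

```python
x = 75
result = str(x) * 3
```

x = 75; result = '757575'

'757575'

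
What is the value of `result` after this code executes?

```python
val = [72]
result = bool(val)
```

val = [72]; result = True

True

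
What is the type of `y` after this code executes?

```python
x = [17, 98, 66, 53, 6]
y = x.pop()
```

list.pop() returns the popped element

int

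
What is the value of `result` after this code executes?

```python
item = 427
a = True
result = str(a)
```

item = 427; a = True; result = 'True'

'True'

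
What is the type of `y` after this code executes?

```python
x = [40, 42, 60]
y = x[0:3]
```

Slicing a list returns a list

list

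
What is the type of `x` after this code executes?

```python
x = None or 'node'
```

'or' with None returns the other truthy value (str)

str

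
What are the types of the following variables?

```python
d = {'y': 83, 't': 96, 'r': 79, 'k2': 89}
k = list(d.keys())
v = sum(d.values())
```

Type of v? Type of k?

sum of ints is int; list() converts to list

int, list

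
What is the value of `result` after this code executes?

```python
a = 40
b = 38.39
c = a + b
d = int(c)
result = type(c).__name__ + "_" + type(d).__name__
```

a is int; b is float; c is float; d is int; result = 'float_int'

'float_int'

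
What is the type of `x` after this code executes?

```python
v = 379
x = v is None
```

'is' comparison returns bool

bool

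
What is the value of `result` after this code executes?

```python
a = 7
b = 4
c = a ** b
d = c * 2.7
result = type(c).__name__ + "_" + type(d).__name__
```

a is int; b is int; c is int; d is float; result = 'int_float'

'int_float'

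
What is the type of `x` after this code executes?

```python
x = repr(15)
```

repr() returns str

str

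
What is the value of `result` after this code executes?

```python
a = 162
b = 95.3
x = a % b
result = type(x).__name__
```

a is int; b is float; x is float; result = 'float'

'float'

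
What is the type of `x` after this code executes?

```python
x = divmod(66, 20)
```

divmod() returns tuple of (quotient, remainder)

tuple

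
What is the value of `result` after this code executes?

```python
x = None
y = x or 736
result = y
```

x = None; y = 736; result = 736

736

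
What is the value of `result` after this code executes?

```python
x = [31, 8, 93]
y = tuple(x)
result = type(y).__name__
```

x is list; y is tuple; result = 'tuple'

'tuple'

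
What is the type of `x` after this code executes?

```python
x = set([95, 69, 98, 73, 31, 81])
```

set() constructor returns set

set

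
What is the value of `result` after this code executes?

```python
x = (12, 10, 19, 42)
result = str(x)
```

x = (12, 10, 19, 42); result = '(12, 10, 19, 42)'

'(12, 10, 19, 42)'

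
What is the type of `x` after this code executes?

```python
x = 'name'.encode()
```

str.encode() returns bytes

bytes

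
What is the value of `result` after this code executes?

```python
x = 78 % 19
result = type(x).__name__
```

x is int; result = 'int'

'int'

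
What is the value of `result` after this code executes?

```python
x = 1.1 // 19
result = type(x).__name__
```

x is float; result = 'float'

'float'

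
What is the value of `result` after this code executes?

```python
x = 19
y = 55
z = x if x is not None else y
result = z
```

x = 19; y = 55; z = 19; result = 19

19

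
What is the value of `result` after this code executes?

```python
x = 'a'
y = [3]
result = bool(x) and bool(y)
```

x = 'a'; y = [3]; result = True

True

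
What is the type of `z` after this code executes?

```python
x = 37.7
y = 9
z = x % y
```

float % int = float

float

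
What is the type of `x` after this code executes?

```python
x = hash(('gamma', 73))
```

hash() returns int

int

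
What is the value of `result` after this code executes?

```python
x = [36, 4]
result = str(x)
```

x = [36, 4]; result = '[36, 4]'

'[36, 4]'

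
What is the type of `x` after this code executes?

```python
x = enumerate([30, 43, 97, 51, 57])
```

enumerate() returns an enumerate object

enumerate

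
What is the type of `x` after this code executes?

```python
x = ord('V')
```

ord() returns int (code point)

int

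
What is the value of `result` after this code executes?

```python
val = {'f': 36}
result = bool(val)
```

val = {'f': 36}; result = True

True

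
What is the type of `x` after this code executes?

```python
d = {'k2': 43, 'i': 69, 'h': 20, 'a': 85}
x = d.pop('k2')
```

dict.pop() returns the value

int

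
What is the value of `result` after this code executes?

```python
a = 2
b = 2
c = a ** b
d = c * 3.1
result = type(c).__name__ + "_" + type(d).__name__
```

a is int; b is int; c is int; d is float; result = 'int_float'

'int_float'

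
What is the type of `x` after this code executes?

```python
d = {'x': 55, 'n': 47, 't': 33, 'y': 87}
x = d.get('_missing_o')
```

dict.get() returns None when key not found

NoneType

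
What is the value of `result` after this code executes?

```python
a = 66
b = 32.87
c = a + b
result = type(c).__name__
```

a is int; b is float; c is float; result = 'float'

'float'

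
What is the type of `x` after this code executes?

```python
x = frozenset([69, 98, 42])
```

frozenset() returns frozenset

frozenset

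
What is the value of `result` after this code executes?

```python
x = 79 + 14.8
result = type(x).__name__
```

x is float; result = 'float'

'float'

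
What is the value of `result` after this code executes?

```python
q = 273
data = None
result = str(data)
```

q = 273; data = None; result = 'None'

'None'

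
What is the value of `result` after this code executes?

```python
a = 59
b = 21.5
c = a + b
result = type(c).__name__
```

a is int; b is float; c is float; result = 'float'

'float'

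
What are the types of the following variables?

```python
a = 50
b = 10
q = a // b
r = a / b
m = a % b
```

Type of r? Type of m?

/ returns float; % of ints returns int

float, int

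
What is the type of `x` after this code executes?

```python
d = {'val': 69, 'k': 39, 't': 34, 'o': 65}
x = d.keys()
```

.keys() returns dict_keys view

dict_keys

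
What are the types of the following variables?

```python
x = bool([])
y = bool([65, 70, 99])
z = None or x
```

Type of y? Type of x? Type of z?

bool() returns bool; bool() returns bool; None or bool returns the bool

bool, bool, bool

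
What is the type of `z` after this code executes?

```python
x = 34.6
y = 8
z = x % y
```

float % int = float

float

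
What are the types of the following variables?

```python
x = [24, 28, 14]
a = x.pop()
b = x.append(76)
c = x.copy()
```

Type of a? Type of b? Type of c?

pop() returns element; append() returns None; copy() returns list

int, NoneType, list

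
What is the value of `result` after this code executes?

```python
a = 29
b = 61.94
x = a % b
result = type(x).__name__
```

a is int; b is float; x is float; result = 'float'

'float'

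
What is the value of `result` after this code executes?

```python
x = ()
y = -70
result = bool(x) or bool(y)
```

x = (); y = -70; result = True

True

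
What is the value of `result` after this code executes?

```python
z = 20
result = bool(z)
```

z = 20; result = True

True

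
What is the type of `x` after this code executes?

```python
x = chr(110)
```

chr() returns str (single char)

str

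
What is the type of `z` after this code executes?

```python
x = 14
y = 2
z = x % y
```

int % int = int

int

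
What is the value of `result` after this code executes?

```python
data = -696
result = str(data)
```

data = -696; result = '-696'

'-696'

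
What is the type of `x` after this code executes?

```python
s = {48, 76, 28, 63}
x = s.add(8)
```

set.add() returns None (mutates in place)

NoneType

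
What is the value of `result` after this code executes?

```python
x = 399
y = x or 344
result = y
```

x = 399; y = 399; result = 399

399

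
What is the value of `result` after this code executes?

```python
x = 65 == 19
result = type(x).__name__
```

x is bool; result = 'bool'

'bool'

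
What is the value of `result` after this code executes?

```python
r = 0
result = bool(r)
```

r = 0; result = False

False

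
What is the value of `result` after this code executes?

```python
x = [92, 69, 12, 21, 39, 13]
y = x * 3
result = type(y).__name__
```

x is list; y is list; result = 'list'

'list'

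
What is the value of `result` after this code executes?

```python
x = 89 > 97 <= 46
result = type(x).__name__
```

x is bool; result = 'bool'

'bool'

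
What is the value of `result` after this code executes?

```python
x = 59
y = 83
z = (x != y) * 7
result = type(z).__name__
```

x is int; y is int; z is int; result = 'int'

'int'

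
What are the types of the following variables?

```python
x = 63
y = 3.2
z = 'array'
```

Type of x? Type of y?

x is assigned a bare integer (no decimal point), so it is an int; y is assigned a number with a decimal point, so it is a float

int, float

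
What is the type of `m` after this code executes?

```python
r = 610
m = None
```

None has type NoneType

NoneType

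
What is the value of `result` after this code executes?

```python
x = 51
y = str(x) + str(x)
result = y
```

x = 51; y = '5151'; result = '5151'

'5151'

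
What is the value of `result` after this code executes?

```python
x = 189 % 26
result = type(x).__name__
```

x is int; result = 'int'

'int'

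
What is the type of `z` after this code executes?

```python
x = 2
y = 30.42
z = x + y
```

int + float = float

float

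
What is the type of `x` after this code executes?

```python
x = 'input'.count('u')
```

str.count() returns int

int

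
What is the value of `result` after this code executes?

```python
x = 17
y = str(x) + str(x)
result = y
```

x = 17; y = '1717'; result = '1717'

'1717'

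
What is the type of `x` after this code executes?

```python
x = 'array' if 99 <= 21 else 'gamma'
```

Both branches of conditional are str

str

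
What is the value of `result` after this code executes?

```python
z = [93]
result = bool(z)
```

z = [93]; result = True

True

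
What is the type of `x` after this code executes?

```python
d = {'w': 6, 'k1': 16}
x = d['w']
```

Accessing dict[str, int] with str key returns int

int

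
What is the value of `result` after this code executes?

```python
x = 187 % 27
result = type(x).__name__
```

x is int; result = 'int'

'int'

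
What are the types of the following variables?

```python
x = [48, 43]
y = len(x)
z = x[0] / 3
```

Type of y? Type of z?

len() returns int; int / int = float

int, float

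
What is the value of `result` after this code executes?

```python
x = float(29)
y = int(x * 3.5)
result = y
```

x = 29.0; y = 101; result = 101

101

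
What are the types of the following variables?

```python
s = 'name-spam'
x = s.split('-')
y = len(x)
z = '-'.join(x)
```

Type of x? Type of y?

str.split() returns list; len() returns int

list, int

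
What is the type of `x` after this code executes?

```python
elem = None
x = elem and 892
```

'and' returns first falsy value (None)

NoneType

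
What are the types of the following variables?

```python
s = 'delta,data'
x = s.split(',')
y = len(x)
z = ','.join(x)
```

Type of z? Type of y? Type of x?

str.join() returns str; len() returns int; str.split() returns list

str, int, list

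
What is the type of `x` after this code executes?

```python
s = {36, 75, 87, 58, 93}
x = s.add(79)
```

set.add() returns None (mutates in place)

NoneType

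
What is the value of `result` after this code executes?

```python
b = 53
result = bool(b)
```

b = 53; result = True

True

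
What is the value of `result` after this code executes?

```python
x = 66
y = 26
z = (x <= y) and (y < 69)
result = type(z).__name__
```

x is int; y is int; z is bool; result = 'bool'

'bool'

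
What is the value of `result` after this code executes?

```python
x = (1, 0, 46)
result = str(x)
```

x = (1, 0, 46); result = '(1, 0, 46)'

'(1, 0, 46)'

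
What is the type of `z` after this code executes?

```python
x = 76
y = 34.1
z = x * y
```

int * float = float

float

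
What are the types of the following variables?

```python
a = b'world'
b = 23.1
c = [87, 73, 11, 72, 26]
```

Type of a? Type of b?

a is assigned a bytes literal (b'...' prefix); b is assigned a number with a decimal point, so it is a float

bytes, float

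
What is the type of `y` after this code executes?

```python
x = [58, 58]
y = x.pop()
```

list.pop() returns the popped element

int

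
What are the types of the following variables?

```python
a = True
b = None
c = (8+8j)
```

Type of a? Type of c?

a is assigned the constant True, which has type bool; c is assigned (8+8j), an int plus an imaginary literal (j suffix), which evaluates to complex

bool, complex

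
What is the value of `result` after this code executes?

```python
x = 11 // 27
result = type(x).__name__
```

x is int; result = 'int'

'int'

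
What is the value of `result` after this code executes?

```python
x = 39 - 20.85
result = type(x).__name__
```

x is float; result = 'float'

'float'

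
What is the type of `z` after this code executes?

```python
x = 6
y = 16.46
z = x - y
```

int - float = float

float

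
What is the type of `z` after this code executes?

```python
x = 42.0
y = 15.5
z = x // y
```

float // float = float

float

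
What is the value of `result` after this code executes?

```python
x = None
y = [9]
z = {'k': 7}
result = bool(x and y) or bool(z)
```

x = None; y = [9]; z = {'k': 7}; result = True

True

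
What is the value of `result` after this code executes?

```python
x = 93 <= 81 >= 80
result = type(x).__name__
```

x is bool; result = 'bool'

'bool'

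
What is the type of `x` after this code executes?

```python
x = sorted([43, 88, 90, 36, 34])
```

sorted() always returns list

list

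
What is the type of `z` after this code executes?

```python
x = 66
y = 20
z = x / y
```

int / int = float

float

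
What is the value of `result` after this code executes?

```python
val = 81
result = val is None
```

val = 81; result = False

False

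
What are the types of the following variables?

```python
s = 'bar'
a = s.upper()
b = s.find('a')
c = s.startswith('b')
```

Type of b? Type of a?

find() returns int; upper() returns str

int, str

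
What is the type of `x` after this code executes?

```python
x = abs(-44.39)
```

abs() of float returns float

float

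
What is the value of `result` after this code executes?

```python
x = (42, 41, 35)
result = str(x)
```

x = (42, 41, 35); result = '(42, 41, 35)'

'(42, 41, 35)'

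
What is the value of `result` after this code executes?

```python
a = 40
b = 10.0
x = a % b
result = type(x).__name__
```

a is int; b is float; x is float; result = 'float'

'float'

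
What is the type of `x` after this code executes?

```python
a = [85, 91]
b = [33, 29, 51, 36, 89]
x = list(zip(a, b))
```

list(zip()) returns a list of tuples

list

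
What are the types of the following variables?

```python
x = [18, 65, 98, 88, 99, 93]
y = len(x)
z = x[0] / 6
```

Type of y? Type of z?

len() returns int; int / int = float

int, float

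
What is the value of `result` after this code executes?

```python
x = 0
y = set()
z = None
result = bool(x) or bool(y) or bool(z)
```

x = 0; y = set(); z = None; result = False

False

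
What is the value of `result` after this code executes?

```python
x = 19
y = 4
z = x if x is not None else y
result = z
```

x = 19; y = 4; z = 19; result = 19

19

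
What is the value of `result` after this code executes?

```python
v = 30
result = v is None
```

v = 30; result = False

False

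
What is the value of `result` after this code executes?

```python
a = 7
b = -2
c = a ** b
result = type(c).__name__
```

a is int; b is int; c is float; result = 'float'

'float'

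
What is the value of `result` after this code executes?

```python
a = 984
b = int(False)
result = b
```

a = 984; b = 0; result = 0

0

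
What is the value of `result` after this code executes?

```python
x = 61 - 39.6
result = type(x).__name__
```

x is float; result = 'float'

'float'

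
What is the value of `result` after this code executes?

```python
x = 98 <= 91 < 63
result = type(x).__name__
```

x is bool; result = 'bool'

'bool'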